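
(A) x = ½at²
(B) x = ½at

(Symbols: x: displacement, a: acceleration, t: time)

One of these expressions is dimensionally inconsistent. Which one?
(B)

(A) x = ½at²: LHS [L], RHS [L] ✓
(B) x = ½at: LHS [L], RHS [L T^-1] ✗

Expression (B) x = ½at is dimensionally incorrect.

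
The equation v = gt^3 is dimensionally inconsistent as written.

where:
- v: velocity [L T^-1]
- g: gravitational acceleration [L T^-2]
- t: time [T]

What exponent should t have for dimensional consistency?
The exponent of t should be 1: v = gt

The LHS v has dimensions [L T^-1]; t has dimensions [T].
As written, the RHS gt^3 (exponent 3 on t) has dimensions [L T], which does not match.
With exponent 1, the RHS gt has dimensions [L T^-1], matching the LHS.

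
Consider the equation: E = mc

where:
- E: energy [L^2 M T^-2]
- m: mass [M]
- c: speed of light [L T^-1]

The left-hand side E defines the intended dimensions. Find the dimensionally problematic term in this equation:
The right-hand side term mc

E has dimensions [L^2 M T^-2], but mc has dimensions [L M T^-1], so the term mc is dimensionally wrong for E.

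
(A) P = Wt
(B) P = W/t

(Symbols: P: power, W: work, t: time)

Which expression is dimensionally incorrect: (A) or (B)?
(A)

(A) P = Wt: LHS [L^2 M T^-3], RHS [L^2 M T^-1] ✗
(B) P = W/t: LHS [L^2 M T^-3], RHS [L^2 M T^-3] ✓

Expression (A) P = Wt is dimensionally incorrect.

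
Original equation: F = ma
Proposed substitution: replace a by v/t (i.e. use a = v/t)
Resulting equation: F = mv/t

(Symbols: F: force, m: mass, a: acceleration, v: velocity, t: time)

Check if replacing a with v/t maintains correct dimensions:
Yes

[a] = [L T^-2] and [v/t] = [L T^-2]. These match, so the substitution replaces a quantity by one of the same dimensions and the result F = mv/t has LHS [L M T^-2] vs RHS [L M T^-2] — still consistent.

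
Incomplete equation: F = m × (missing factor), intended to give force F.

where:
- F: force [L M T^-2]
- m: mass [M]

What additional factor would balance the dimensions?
a (acceleration), dimensions [L T^-2]

F has dimensions [L M T^-2] and m has dimensions [M].
The missing factor must have dimensions [L M T^-2] / [M] = [L T^-2], i.e. acceleration (a).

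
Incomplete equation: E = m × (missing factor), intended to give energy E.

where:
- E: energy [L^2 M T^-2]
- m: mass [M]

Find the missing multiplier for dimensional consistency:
v² (velocity squared), dimensions [L^2 T^-2]

E has dimensions [L^2 M T^-2] and m has dimensions [M].
The missing factor must have dimensions [L^2 M T^-2] / [M] = [L^2 T^-2], i.e. velocity squared (v²).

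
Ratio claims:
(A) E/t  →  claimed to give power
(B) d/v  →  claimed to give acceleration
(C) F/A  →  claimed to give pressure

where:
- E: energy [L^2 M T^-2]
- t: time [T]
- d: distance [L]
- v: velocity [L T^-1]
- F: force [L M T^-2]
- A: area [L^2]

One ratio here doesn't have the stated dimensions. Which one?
(B) d/v does not give acceleration

(A) E/t: [L^2 M T^-3] = power [L^2 M T^-3] ✓
(B) d/v: [T] ≠ acceleration [L T^-2] ✗
(C) F/A: [L^-1 M T^-2] = pressure [L^-1 M T^-2] ✓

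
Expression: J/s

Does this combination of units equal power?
Yes

The expression J/s has dimensions [L^2 M T^-3], which is exactly power [L^2 M T^-3].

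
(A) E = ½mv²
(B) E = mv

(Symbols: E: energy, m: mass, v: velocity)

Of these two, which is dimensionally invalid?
(B)

(A) E = ½mv²: LHS [L^2 M T^-2], RHS [L^2 M T^-2] ✓
(B) E = mv: LHS [L^2 M T^-2], RHS [L M T^-1] ✗

Expression (B) E = mv is dimensionally incorrect.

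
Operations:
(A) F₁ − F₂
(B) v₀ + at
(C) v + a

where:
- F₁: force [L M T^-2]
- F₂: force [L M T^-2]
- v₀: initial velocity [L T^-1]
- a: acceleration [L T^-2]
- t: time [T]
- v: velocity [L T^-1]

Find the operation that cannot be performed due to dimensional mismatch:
(C) v + a

(A) F₁ − F₂: F₁ [L M T^-2] and F₂ [L M T^-2] — same dimensions ✓
(B) v₀ + at: v₀ [L T^-1] and at [L T^-1] — same dimensions ✓
(C) v + a: v [L T^-1] and a [L T^-2] — different dimensions cannot be added/subtracted ✗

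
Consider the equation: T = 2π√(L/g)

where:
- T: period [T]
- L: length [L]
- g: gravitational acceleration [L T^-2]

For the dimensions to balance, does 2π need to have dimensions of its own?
No

T has dimensions [T] and √(L/g) already has dimensions [T], so the equation balances without 2π contributing any dimensions. 2π is a pure (dimensionless) number; changing or removing it would not affect dimensional consistency.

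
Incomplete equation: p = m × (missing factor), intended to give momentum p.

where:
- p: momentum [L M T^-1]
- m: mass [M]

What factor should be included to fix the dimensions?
v (velocity), dimensions [L T^-1]

p has dimensions [L M T^-1] and m has dimensions [M].
The missing factor must have dimensions [L M T^-1] / [M] = [L T^-1], i.e. velocity (v).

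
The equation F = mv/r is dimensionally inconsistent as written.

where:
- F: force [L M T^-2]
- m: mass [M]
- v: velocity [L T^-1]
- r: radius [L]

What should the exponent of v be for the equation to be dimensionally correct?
The exponent of v should be 2: F = mv^2/r

The LHS F has dimensions [L M T^-2]; v has dimensions [L T^-1].
As written, the RHS mv/r (exponent 1 on v) has dimensions [M T^-1], which does not match.
With exponent 2, the RHS mv^2/r has dimensions [L M T^-2], matching the LHS.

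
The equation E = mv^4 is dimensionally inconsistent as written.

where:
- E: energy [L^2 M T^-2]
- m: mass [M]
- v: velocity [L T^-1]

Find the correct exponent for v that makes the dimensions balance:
The exponent of v should be 2: E = mv^2

The LHS E has dimensions [L^2 M T^-2]; v has dimensions [L T^-1].
As written, the RHS mv^4 (exponent 4 on v) has dimensions [L^4 M T^-4], which does not match.
With exponent 2, the RHS mv^2 has dimensions [L^2 M T^-2], matching the LHS.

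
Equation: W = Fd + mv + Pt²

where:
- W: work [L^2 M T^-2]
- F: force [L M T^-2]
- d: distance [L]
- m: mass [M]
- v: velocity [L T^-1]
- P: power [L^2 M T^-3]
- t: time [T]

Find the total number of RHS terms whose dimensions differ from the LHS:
2

LHS W: [L^2 M T^-2]
- Fd: [L^2 M T^-2] ✓
- mv: [L M T^-1] ✗
- Pt²: [L^2 M T^-1] ✗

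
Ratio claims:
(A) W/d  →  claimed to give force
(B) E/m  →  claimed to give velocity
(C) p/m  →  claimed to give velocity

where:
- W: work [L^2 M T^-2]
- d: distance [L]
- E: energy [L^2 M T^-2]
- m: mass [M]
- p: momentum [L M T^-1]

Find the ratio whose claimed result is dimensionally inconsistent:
(B) E/m does not give velocity

(A) W/d: [L M T^-2] = force [L M T^-2] ✓
(B) E/m: [L^2 T^-2] ≠ velocity [L T^-1] ✗
(C) p/m: [L T^-1] = velocity [L T^-1] ✓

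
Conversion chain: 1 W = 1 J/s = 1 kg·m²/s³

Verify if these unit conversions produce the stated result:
The chain is correct (no errors).

Correct: Watt is Joule per second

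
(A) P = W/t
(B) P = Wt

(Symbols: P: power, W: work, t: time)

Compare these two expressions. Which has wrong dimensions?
(B)

(A) P = W/t: LHS [L^2 M T^-3], RHS [L^2 M T^-3] ✓
(B) P = Wt: LHS [L^2 M T^-3], RHS [L^2 M T^-1] ✗

Expression (B) P = Wt is dimensionally incorrect.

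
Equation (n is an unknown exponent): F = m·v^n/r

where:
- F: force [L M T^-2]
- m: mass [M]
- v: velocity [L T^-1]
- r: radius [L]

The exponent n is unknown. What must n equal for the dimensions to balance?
n = 2

F has dimensions [L M T^-2]; v has dimensions [L T^-1].
The rest of the RHS has dimensions [L^-1 M], so v^n must supply [L^2 T^-2].
With n = 2: m·v^2/r has dimensions [L M T^-2], matching the LHS ✓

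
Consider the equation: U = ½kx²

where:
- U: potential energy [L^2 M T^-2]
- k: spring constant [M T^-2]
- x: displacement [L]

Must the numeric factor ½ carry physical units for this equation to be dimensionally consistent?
No

U has dimensions [L^2 M T^-2] and kx² already has dimensions [L^2 M T^-2], so the equation balances without ½ contributing any dimensions. ½ is a pure (dimensionless) number; changing or removing it would not affect dimensional consistency.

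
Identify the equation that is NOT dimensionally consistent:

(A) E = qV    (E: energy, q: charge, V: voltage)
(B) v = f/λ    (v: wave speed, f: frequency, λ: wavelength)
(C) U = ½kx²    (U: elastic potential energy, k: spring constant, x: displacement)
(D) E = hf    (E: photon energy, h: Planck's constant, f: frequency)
(B) v = f/λ

The equation (B) v = f/λ is dimensionally incorrect.

LHS (v): [L T^-1]
RHS (f/λ): [L^-1 T^-1] ✗

The dimensions do not match. The other three equations balance.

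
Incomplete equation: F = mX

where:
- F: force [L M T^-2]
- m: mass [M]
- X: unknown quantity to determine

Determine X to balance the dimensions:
X = a (acceleration), dimensions [L T^-2]

F has dimensions [L M T^-2]; the rest of the RHS (m) has dimensions [M].
So X must have dimensions [L T^-2] — X = a (acceleration).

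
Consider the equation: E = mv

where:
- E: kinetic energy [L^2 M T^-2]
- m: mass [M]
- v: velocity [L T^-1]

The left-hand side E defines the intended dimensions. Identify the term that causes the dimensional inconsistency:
The right-hand side term mv

E has dimensions [L^2 M T^-2], but mv has dimensions [L M T^-1], so the term mv is dimensionally wrong for E.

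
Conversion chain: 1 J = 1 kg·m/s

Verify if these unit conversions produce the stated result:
The chain is incorrect (it contains an error).

Incorrect: Joule is kg·m²/s², not kg·m/s (that is momentum)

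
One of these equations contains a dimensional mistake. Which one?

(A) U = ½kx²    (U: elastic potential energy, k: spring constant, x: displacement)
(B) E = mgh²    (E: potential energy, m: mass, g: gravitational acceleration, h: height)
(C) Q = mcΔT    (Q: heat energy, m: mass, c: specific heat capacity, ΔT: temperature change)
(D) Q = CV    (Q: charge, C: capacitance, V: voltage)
(B) E = mgh²

The equation (B) E = mgh² is dimensionally incorrect.

LHS (E): [L^2 M T^-2]
RHS (mgh²): [L^3 M T^-2] ✗

The dimensions do not match. The other three equations balance.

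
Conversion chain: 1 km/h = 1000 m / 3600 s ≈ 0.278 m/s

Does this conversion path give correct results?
The chain is correct (no errors).

Correct: 1 km = 1000 m, 1 h = 3600 s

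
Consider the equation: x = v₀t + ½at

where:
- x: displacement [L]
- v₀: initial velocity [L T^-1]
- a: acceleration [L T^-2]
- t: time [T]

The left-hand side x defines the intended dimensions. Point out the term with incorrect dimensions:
The term ½at

Checking each RHS term against the LHS:
- v₀t: [L] — matches x [L] ✓
- ½at: [L T^-1] — does NOT match x [L] ✗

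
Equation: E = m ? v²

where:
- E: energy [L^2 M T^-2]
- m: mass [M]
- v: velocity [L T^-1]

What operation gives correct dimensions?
multiplication (×): E = m × v²

E [L^2 M T^-2]; m [M]; v² [L^2 T^-2].
m × v² → [L^2 M T^-2] ✓
m ÷ v² → [L^-2 M T^2] ✗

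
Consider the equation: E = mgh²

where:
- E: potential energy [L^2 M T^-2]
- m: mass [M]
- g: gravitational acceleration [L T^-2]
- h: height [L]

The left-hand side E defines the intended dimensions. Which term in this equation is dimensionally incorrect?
The right-hand side term mgh²

E has dimensions [L^2 M T^-2], but mgh² has dimensions [L^3 M T^-2], so the term mgh² is dimensionally wrong for E.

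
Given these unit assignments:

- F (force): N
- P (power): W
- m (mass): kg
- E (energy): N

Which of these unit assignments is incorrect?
E

The variable E (energy) should have units J, not N.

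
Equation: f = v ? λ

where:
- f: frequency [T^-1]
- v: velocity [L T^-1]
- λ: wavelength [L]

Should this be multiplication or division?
division (÷): f = v ÷ λ

f [T^-1]; v [L T^-1]; λ [L].
v × λ → [L^2 T^-1] ✗
v ÷ λ → [T^-1] ✓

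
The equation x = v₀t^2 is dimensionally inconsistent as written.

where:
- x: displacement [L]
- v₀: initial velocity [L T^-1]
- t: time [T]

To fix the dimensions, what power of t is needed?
The exponent of t should be 1: x = v₀t

The LHS x has dimensions [L]; t has dimensions [T].
As written, the RHS v₀t^2 (exponent 2 on t) has dimensions [L T], which does not match.
With exponent 1, the RHS v₀t has dimensions [L], matching the LHS.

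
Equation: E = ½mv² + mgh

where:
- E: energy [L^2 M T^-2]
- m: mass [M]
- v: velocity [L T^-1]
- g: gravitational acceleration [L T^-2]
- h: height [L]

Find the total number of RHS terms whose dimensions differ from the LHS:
0

LHS E: [L^2 M T^-2]
- ½mv²: [L^2 M T^-2] ✓
- mgh: [L^2 M T^-2] ✓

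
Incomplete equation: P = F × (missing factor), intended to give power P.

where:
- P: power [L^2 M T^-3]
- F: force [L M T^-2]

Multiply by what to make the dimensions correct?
v (velocity), dimensions [L T^-1]

P has dimensions [L^2 M T^-3] and F has dimensions [L M T^-2].
The missing factor must have dimensions [L^2 M T^-3] / [L M T^-2] = [L T^-1], i.e. velocity (v).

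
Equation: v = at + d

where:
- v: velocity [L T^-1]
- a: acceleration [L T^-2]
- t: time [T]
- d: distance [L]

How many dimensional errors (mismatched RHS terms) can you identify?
1

LHS v: [L T^-1]
- at: [L T^-1] ✓
- d: [L] ✗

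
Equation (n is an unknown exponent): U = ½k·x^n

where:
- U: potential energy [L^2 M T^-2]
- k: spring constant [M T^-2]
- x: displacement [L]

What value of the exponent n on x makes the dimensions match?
n = 2

U has dimensions [L^2 M T^-2]; x has dimensions [L].
The rest of the RHS has dimensions [M T^-2], so x^n must supply [L^2].
With n = 2: ½k·x^2 has dimensions [L^2 M T^-2], matching the LHS ✓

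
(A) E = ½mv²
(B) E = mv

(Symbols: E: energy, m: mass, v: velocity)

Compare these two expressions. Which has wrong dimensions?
(B)

(A) E = ½mv²: LHS [L^2 M T^-2], RHS [L^2 M T^-2] ✓
(B) E = mv: LHS [L^2 M T^-2], RHS [L M T^-1] ✗

Expression (B) E = mv is dimensionally incorrect.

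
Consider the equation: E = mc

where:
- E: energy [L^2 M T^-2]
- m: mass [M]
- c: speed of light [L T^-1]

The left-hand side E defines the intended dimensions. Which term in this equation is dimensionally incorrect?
The right-hand side term mc

E has dimensions [L^2 M T^-2], but mc has dimensions [L M T^-1], so the term mc is dimensionally wrong for E.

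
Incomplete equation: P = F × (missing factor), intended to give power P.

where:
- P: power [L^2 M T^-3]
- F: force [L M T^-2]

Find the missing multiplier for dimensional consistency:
v (velocity), dimensions [L T^-1]

P has dimensions [L^2 M T^-3] and F has dimensions [L M T^-2].
The missing factor must have dimensions [L^2 M T^-3] / [L M T^-2] = [L T^-1], i.e. velocity (v).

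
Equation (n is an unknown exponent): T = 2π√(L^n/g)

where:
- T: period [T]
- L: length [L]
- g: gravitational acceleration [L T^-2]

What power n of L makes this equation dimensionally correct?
n = 1

T has dimensions [T]; L has dimensions [L].
With n = 1: 2π√(L^1/g) has dimensions [T], matching the LHS ✓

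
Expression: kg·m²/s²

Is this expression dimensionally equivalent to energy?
Yes

The expression kg·m²/s² has dimensions [L^2 M T^-2], which is exactly energy [L^2 M T^-2].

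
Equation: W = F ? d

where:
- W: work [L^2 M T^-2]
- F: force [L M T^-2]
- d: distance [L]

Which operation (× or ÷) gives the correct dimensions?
multiplication (×): W = F × d

W [L^2 M T^-2]; F [L M T^-2]; d [L].
F × d → [L^2 M T^-2] ✓
F ÷ d → [M T^-2] ✗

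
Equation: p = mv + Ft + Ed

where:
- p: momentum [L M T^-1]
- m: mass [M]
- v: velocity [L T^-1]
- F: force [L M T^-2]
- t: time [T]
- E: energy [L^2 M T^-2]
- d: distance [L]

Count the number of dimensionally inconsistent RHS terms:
1

LHS p: [L M T^-1]
- mv: [L M T^-1] ✓
- Ft: [L M T^-1] ✓
- Ed: [L^3 M T^-2] ✗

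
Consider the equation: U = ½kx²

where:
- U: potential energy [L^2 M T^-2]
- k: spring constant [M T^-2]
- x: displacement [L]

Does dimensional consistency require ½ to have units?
No

U has dimensions [L^2 M T^-2] and kx² already has dimensions [L^2 M T^-2], so the equation balances without ½ contributing any dimensions. ½ is a pure (dimensionless) number; changing or removing it would not affect dimensional consistency.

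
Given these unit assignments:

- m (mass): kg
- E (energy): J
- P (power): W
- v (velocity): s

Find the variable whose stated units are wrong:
v

The variable v (velocity) should have units m/s, not s.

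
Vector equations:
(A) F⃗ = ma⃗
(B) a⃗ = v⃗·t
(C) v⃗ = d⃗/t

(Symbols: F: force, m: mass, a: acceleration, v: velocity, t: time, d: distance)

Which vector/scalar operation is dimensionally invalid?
(B) a⃗ = v⃗·t

(A) F⃗ = ma⃗: LHS [L M T^-2], RHS [L M T^-2] ✓ — Force and acceleration are vectors, mass is a scalar
(B) a⃗ = v⃗·t: LHS [L T^-2], RHS [L] ✗ — acceleration is velocity per time; should be v⃗/t
(C) v⃗ = d⃗/t: LHS [L T^-1], RHS [L T^-1] ✓ — displacement (vector) divided by time (scalar)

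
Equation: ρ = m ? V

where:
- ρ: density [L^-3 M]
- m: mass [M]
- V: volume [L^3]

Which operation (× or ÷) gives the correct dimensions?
division (÷): ρ = m ÷ V

ρ [L^-3 M]; m [M]; V [L^3].
m × V → [L^3 M] ✗
m ÷ V → [L^-3 M] ✓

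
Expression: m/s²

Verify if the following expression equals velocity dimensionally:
No

The expression m/s² has dimensions [L T^-2], but velocity has dimensions [L T^-1].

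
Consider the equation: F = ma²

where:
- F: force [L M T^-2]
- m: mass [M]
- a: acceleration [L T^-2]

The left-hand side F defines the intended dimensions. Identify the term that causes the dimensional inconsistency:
The right-hand side term ma²

F has dimensions [L M T^-2], but ma² has dimensions [L^2 M T^-4], so the term ma² is dimensionally wrong for F.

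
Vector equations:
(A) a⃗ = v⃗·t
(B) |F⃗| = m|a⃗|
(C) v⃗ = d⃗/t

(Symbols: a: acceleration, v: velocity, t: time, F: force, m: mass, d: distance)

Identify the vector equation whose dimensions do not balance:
(A) a⃗ = v⃗·t

(A) a⃗ = v⃗·t: LHS [L T^-2], RHS [L] ✗ — acceleration is velocity per time; should be v⃗/t
(B) |F⃗| = m|a⃗|: LHS [L M T^-2], RHS [L M T^-2] ✓ — magnitudes of vectors are scalars
(C) v⃗ = d⃗/t: LHS [L T^-1], RHS [L T^-1] ✓ — displacement (vector) divided by time (scalar)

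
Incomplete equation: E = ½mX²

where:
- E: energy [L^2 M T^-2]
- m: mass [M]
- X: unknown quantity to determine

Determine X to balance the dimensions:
X = v (velocity), dimensions [L T^-1]

E has dimensions [L^2 M T^-2]; the rest of the RHS (½m) has dimensions [M].
So X² must have dimensions [L^2 T^-2], i.e. X has dimensions [L T^-1] — X = v (velocity).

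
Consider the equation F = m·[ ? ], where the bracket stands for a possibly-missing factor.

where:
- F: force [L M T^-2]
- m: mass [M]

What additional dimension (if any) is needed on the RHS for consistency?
[L T^-2] — acceleration (e.g. a)

F has dimensions [L M T^-2]; m has dimensions [M].
The bracketed factor must supply [L M T^-2] / [M] = [L T^-2].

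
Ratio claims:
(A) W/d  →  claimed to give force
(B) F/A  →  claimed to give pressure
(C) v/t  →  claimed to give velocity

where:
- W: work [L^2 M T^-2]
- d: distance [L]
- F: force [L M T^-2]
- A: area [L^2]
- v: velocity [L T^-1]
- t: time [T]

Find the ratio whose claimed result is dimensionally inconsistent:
(C) v/t does not give velocity

(A) W/d: [L M T^-2] = force [L M T^-2] ✓
(B) F/A: [L^-1 M T^-2] = pressure [L^-1 M T^-2] ✓
(C) v/t: [L T^-2] ≠ velocity [L T^-1] ✗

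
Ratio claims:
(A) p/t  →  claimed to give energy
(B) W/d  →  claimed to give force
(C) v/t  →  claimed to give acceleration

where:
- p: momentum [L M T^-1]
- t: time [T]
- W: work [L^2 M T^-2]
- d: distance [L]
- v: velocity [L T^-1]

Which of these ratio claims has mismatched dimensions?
(A) p/t does not give energy

(A) p/t: [L M T^-2] ≠ energy [L^2 M T^-2] ✗
(B) W/d: [L M T^-2] = force [L M T^-2] ✓
(C) v/t: [L T^-2] = acceleration [L T^-2] ✓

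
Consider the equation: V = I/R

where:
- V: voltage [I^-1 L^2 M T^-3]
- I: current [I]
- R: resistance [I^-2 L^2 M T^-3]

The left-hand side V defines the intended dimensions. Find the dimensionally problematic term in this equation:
The right-hand side term I/R

V has dimensions [I^-1 L^2 M T^-3], but I/R has dimensions [I^3 L^-2 M^-1 T^3], so the term I/R is dimensionally wrong for V.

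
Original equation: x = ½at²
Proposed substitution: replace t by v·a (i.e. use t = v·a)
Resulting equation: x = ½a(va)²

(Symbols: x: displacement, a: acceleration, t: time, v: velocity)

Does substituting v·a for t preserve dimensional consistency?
No

[t] = [T] and [v·a] = [L^2 T^-3]. These differ, so the substitution replaces a quantity by one of different dimensions and the result x = ½a(va)² has LHS [L] vs RHS [L^5 T^-8] — inconsistent.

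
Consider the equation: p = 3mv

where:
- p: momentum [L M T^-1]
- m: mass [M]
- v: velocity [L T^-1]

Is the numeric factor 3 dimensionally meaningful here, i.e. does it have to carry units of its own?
No

p has dimensions [L M T^-1] and mv already has dimensions [L M T^-1], so the equation balances without 3 contributing any dimensions. 3 is a pure (dimensionless) number; changing or removing it would not affect dimensional consistency.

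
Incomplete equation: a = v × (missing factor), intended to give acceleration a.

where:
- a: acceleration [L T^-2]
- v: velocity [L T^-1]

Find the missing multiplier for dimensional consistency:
1/t (inverse time), dimensions [T^-1]

a has dimensions [L T^-2] and v has dimensions [L T^-1].
The missing factor must have dimensions [L T^-2] / [L T^-1] = [T^-1], i.e. inverse time (1/t).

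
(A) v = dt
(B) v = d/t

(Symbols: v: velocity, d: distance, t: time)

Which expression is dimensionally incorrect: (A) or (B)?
(A)

(A) v = dt: LHS [L T^-1], RHS [L T] ✗
(B) v = d/t: LHS [L T^-1], RHS [L T^-1] ✓

Expression (A) v = dt is dimensionally incorrect.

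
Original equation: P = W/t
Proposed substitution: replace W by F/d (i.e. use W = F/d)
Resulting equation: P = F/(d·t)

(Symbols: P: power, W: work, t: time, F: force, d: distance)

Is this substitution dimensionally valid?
No

[W] = [L^2 M T^-2] and [F/d] = [M T^-2]. These differ, so the substitution replaces a quantity by one of different dimensions and the result P = F/(d·t) has LHS [L^2 M T^-3] vs RHS [M T^-3] — inconsistent.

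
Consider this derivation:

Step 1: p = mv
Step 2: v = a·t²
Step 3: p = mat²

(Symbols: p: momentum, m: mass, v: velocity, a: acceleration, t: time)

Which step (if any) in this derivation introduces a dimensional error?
Step 2

Step 1: p = mv → LHS [L M T^-1], RHS [L M T^-1] ✓
Step 2: v = a·t² → LHS [L T^-1], RHS [L] ✗

The first dimensional inconsistency appears in step 2: v = a·t²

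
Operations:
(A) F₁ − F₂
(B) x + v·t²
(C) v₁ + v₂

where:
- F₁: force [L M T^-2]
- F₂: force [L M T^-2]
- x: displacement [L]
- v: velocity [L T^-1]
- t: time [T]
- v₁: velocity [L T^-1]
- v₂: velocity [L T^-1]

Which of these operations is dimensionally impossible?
(B) x + v·t²

(A) F₁ − F₂: F₁ [L M T^-2] and F₂ [L M T^-2] — same dimensions ✓
(B) x + v·t²: x [L] and v·t² [L T] — different dimensions cannot be added/subtracted ✗
(C) v₁ + v₂: v₁ [L T^-1] and v₂ [L T^-1] — same dimensions ✓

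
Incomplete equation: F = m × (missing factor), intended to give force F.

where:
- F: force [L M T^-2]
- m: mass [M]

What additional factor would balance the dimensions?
a (acceleration), dimensions [L T^-2]

F has dimensions [L M T^-2] and m has dimensions [M].
The missing factor must have dimensions [L M T^-2] / [M] = [L T^-2], i.e. acceleration (a).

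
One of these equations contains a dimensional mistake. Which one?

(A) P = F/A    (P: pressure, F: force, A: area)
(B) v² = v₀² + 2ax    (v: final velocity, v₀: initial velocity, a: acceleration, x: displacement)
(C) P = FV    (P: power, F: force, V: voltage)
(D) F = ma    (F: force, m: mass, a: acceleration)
(C) P = FV

The equation (C) P = FV is dimensionally incorrect.

LHS (P): [L^2 M T^-3]
RHS (FV): [I^-1 L^3 M^2 T^-5] ✗

The dimensions do not match. The other three equations balance.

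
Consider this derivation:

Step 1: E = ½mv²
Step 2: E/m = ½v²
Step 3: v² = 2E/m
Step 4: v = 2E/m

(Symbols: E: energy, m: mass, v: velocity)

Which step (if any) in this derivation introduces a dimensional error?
Step 4

Step 1: E = ½mv² → LHS [L^2 M T^-2], RHS [L^2 M T^-2] ✓
Step 2: E/m = ½v² → LHS [L^2 T^-2], RHS [L^2 T^-2] ✓
Step 3: v² = 2E/m → LHS [L^2 T^-2], RHS [L^2 T^-2] ✓
Step 4: v = 2E/m → LHS [L T^-1], RHS [L^2 T^-2] ✗

The first dimensional inconsistency appears in step 4: v = 2E/m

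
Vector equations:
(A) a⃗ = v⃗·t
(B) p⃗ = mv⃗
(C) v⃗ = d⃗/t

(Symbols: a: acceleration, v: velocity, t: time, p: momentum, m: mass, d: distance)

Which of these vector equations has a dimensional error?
(A) a⃗ = v⃗·t

(A) a⃗ = v⃗·t: LHS [L T^-2], RHS [L] ✗ — acceleration is velocity per time; should be v⃗/t
(B) p⃗ = mv⃗: LHS [L M T^-1], RHS [L M T^-1] ✓ — mass (scalar) times velocity (vector)
(C) v⃗ = d⃗/t: LHS [L T^-1], RHS [L T^-1] ✓ — displacement (vector) divided by time (scalar)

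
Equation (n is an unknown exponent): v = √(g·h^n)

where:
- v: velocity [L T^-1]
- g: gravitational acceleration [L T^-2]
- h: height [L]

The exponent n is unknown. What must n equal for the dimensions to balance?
n = 1

v has dimensions [L T^-1]; h has dimensions [L].
With n = 1: √(g·h^1) has dimensions [L T^-1], matching the LHS ✓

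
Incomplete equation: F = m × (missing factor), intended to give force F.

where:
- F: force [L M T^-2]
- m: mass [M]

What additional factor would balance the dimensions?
a (acceleration), dimensions [L T^-2]

F has dimensions [L M T^-2] and m has dimensions [M].
The missing factor must have dimensions [L M T^-2] / [M] = [L T^-2], i.e. acceleration (a).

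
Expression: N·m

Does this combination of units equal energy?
Yes

The expression N·m has dimensions [L^2 M T^-2], which is exactly energy [L^2 M T^-2].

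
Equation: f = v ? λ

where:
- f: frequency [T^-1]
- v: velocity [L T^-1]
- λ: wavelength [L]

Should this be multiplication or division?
division (÷): f = v ÷ λ

f [T^-1]; v [L T^-1]; λ [L].
v × λ → [L^2 T^-1] ✗
v ÷ λ → [T^-1] ✓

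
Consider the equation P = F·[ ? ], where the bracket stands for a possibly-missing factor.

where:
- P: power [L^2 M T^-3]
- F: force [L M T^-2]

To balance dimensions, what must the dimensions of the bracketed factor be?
[L T^-1] — velocity (e.g. v)

P has dimensions [L^2 M T^-3]; F has dimensions [L M T^-2].
The bracketed factor must supply [L^2 M T^-3] / [L M T^-2] = [L T^-1].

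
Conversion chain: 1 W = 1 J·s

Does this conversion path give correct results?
The chain is incorrect (it contains an error).

Incorrect: Watt is J/s, not J·s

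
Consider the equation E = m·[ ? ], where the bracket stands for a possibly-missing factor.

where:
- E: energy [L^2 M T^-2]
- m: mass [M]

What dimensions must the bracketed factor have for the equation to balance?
[L^2 T^-2] — velocity squared (e.g. v²)

E has dimensions [L^2 M T^-2]; m has dimensions [M].
The bracketed factor must supply [L^2 M T^-2] / [M] = [L^2 T^-2].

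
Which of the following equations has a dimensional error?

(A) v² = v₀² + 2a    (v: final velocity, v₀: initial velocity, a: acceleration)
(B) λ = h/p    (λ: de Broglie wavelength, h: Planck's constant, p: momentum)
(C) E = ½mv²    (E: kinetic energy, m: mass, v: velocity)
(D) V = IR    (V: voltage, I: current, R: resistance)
(A) v² = v₀² + 2a

The equation (A) v² = v₀² + 2a is dimensionally incorrect.

LHS (v²): [L^2 T^-2]
RHS terms:
  - v₀²: [L^2 T^-2] ✓
  - 2a: [L T^-2] ✗ (does not match LHS)

The dimensions do not match. The other three equations balance.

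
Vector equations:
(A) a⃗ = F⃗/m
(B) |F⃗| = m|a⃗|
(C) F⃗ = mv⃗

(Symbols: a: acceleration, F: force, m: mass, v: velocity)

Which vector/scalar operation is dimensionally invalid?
(C) F⃗ = mv⃗

(A) a⃗ = F⃗/m: LHS [L T^-2], RHS [L T^-2] ✓ — force (vector) divided by mass (scalar)
(B) |F⃗| = m|a⃗|: LHS [L M T^-2], RHS [L M T^-2] ✓ — magnitudes of vectors are scalars
(C) F⃗ = mv⃗: LHS [L M T^-2], RHS [L M T^-1] ✗ — mass times velocity is momentum, not force; should be ma⃗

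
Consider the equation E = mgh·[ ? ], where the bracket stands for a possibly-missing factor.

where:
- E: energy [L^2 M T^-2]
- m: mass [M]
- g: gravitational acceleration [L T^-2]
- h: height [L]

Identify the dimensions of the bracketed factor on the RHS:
Nothing is missing — the bracketed factor must be dimensionless.

E has dimensions [L^2 M T^-2] and mgh already has dimensions [L^2 M T^-2], so E = mgh is dimensionally complete.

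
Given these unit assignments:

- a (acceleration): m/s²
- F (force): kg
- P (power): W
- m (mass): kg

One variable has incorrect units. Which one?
F

The variable F (force) should have units N, not kg.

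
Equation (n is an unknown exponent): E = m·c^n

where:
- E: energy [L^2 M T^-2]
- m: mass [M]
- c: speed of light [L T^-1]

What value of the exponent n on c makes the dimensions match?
n = 2

E has dimensions [L^2 M T^-2]; c has dimensions [L T^-1].
The rest of the RHS has dimensions [M], so c^n must supply [L^2 T^-2].
With n = 2: m·c^2 has dimensions [L^2 M T^-2], matching the LHS ✓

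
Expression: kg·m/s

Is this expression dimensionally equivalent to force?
No

The expression kg·m/s has dimensions [L M T^-1], but force has dimensions [L M T^-2].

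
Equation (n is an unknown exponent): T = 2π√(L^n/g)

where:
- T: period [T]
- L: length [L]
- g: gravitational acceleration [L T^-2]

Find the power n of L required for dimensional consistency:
n = 1

T has dimensions [T]; L has dimensions [L].
With n = 1: 2π√(L^1/g) has dimensions [T], matching the LHS ✓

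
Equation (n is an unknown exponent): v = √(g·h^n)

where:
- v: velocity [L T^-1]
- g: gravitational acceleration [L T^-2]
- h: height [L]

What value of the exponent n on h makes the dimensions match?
n = 1

v has dimensions [L T^-1]; h has dimensions [L].
With n = 1: √(g·h^1) has dimensions [L T^-1], matching the LHS ✓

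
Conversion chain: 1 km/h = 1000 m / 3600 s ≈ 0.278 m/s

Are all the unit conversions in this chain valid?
The chain is correct (no errors).

Correct: 1 km = 1000 m, 1 h = 3600 s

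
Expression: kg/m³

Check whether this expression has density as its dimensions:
Yes

The expression kg/m³ has dimensions [L^-3 M], which is exactly density [L^-3 M].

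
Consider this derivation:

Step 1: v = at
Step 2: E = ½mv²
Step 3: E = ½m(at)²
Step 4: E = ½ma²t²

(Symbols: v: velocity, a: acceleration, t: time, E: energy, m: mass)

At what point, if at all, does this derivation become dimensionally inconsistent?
No step introduces an error — all steps are dimensionally consistent.

Step 1: v = at → LHS [L T^-1], RHS [L T^-1] ✓
Step 2: E = ½mv² → LHS [L^2 M T^-2], RHS [L^2 M T^-2] ✓
Step 3: E = ½m(at)² → LHS [L^2 M T^-2], RHS [L^2 M T^-2] ✓
Step 4: E = ½ma²t² → LHS [L^2 M T^-2], RHS [L^2 M T^-2] ✓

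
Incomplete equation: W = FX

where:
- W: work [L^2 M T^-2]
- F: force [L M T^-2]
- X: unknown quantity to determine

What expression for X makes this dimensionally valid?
X = d (distance), dimensions [L]

W has dimensions [L^2 M T^-2]; the rest of the RHS (F) has dimensions [L M T^-2].
So X must have dimensions [L] — X = d (distance).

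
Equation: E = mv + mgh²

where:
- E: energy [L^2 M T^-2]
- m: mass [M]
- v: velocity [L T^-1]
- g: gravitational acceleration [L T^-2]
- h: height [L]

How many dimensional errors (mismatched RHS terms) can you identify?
2

LHS E: [L^2 M T^-2]
- mv: [L M T^-1] ✗
- mgh²: [L^3 M T^-2] ✗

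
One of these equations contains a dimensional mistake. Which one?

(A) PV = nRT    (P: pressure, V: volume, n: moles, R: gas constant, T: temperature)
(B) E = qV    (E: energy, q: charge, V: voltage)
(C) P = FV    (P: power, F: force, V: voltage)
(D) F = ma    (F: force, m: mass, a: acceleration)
(C) P = FV

The equation (C) P = FV is dimensionally incorrect.

LHS (P): [L^2 M T^-3]
RHS (FV): [I^-1 L^3 M^2 T^-5] ✗

The dimensions do not match. The other three equations balance.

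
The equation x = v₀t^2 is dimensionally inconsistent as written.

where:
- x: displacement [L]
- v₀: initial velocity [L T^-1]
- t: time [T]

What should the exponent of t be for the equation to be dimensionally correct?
The exponent of t should be 1: x = v₀t

The LHS x has dimensions [L]; t has dimensions [T].
As written, the RHS v₀t^2 (exponent 2 on t) has dimensions [L T], which does not match.
With exponent 1, the RHS v₀t has dimensions [L], matching the LHS.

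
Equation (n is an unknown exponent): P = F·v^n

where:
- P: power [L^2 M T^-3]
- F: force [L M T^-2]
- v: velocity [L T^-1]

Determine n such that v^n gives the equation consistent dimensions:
n = 1

P has dimensions [L^2 M T^-3]; v has dimensions [L T^-1].
The rest of the RHS has dimensions [L M T^-2], so v^n must supply [L T^-1].
With n = 1: F·v^1 has dimensions [L^2 M T^-3], matching the LHS ✓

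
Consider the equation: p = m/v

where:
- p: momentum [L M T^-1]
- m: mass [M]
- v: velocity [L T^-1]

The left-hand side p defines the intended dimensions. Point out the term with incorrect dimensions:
The right-hand side term m/v

p has dimensions [L M T^-1], but m/v has dimensions [L^-1 M T], so the term m/v is dimensionally wrong for p.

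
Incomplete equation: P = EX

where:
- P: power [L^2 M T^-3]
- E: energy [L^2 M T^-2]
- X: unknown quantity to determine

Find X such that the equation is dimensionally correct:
X = f (inverse time / frequency (1/t)), dimensions [T^-1]

P has dimensions [L^2 M T^-3]; the rest of the RHS (E) has dimensions [L^2 M T^-2].
So X must have dimensions [T^-1] — X = f (inverse time / frequency (1/t)).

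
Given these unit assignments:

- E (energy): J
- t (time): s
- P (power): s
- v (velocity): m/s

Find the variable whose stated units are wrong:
P

The variable P (power) should have units W, not s.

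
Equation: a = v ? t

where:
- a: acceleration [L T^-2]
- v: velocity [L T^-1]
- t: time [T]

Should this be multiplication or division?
division (÷): a = v ÷ t

a [L T^-2]; v [L T^-1]; t [T].
v × t → [L] ✗
v ÷ t → [L T^-2] ✓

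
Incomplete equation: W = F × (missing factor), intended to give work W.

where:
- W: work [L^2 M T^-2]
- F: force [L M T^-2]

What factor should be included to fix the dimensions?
d (distance), dimensions [L]

W has dimensions [L^2 M T^-2] and F has dimensions [L M T^-2].
The missing factor must have dimensions [L^2 M T^-2] / [L M T^-2] = [L], i.e. distance (d).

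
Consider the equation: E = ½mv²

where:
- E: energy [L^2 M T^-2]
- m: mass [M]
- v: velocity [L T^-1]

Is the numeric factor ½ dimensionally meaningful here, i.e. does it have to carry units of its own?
No

E has dimensions [L^2 M T^-2] and mv² already has dimensions [L^2 M T^-2], so the equation balances without ½ contributing any dimensions. ½ is a pure (dimensionless) number; changing or removing it would not affect dimensional consistency.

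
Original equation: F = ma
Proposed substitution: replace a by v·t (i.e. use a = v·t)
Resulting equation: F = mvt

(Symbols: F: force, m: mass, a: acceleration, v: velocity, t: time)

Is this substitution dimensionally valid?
No

[a] = [L T^-2] and [v·t] = [L]. These differ, so the substitution replaces a quantity by one of different dimensions and the result F = mvt has LHS [L M T^-2] vs RHS [L M] — inconsistent.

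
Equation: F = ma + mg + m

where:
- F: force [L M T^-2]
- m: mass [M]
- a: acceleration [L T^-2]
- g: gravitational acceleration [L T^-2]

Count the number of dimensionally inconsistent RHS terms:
1

LHS F: [L M T^-2]
- ma: [L M T^-2] ✓
- mg: [L M T^-2] ✓
- m: [M] ✗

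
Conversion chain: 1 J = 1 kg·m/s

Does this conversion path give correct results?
The chain is incorrect (it contains an error).

Incorrect: Joule is kg·m²/s², not kg·m/s (that is momentum)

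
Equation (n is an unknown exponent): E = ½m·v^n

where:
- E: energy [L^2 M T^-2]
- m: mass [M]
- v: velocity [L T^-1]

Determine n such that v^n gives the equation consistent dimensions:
n = 2

E has dimensions [L^2 M T^-2]; v has dimensions [L T^-1].
The rest of the RHS has dimensions [M], so v^n must supply [L^2 T^-2].
With n = 2: ½m·v^2 has dimensions [L^2 M T^-2], matching the LHS ✓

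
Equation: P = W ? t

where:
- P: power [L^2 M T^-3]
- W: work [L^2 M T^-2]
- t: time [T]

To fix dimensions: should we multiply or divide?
division (÷): P = W ÷ t

P [L^2 M T^-3]; W [L^2 M T^-2]; t [T].
W × t → [L^2 M T^-1] ✗
W ÷ t → [L^2 M T^-3] ✓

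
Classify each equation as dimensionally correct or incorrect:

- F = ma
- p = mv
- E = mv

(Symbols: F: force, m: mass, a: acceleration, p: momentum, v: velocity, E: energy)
Dimensionally correct: F = ma, p = mv
Dimensionally incorrect: E = mv
Ordered (correct first, then incorrect): F = ma, p = mv, E = mv

- F = ma: LHS [L M T^-2], RHS [L M T^-2] → correct ✓
- p = mv: LHS [L M T^-1], RHS [L M T^-1] → correct ✓
- E = mv: LHS [L^2 M T^-2], RHS [L M T^-1] → incorrect ✗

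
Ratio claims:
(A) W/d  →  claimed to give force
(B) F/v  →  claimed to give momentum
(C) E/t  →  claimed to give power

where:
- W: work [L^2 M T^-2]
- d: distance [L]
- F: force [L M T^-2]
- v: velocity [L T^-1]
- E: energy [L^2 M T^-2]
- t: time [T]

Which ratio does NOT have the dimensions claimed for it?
(B) F/v does not give momentum

(A) W/d: [L M T^-2] = force [L M T^-2] ✓
(B) F/v: [M T^-1] ≠ momentum [L M T^-1] ✗
(C) E/t: [L^2 M T^-3] = power [L^2 M T^-3] ✓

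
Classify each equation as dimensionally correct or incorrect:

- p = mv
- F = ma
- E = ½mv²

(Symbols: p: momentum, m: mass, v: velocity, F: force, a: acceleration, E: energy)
Dimensionally correct: p = mv, F = ma, E = ½mv²
Dimensionally incorrect: none
Ordered (correct first, then incorrect): p = mv, F = ma, E = ½mv²

- p = mv: LHS [L M T^-1], RHS [L M T^-1] → correct ✓
- F = ma: LHS [L M T^-2], RHS [L M T^-2] → correct ✓
- E = ½mv²: LHS [L^2 M T^-2], RHS [L^2 M T^-2] → correct ✓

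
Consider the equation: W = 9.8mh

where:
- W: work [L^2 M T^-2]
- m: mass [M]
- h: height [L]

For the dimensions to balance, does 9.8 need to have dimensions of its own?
Yes

W has dimensions [L^2 M T^-2], while mh alone has dimensions [L M]. For the equation to balance, the factor 9.8 must carry dimensions [L T^-2] — it is a dimensional constant (a numerical value of a physical quantity with its units suppressed), not a pure number.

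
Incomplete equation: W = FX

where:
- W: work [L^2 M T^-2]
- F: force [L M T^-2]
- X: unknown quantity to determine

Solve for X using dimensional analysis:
X = d (distance), dimensions [L]

W has dimensions [L^2 M T^-2]; the rest of the RHS (F) has dimensions [L M T^-2].
So X must have dimensions [L] — X = d (distance).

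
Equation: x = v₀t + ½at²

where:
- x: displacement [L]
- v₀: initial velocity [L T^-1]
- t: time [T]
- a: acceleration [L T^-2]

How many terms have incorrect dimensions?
0

LHS x: [L]
- v₀t: [L] ✓
- ½at²: [L] ✓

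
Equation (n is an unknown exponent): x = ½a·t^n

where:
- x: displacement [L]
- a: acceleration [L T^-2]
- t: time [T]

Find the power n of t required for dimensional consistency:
n = 2

x has dimensions [L]; t has dimensions [T].
The rest of the RHS has dimensions [L T^-2], so t^n must supply [T^2].
With n = 2: ½a·t^2 has dimensions [L], matching the LHS ✓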